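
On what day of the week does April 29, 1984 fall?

January 1, 1984 is a Sunday.
Jan 1, 1984 → Feb 1, 1984: 31 days (January has 31).
Feb 1, 1984 → Mar 1, 1984: 29 days (February has 29).
Mar 1, 1984 → Apr 1, 1984: 31 days (March has 31).
Apr 1, 1984 → Apr 29, 1984: 28 days.
Total: 119 days.
119 mod 7 = 0, so Sunday + 0 = Sunday.

Sunday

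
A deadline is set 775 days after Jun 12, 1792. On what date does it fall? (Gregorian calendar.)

July 27, 1794

+365 (one year) → Jun 12, 1793 (410 left).
+365 (one year) → Jun 12, 1794 (45 left).
Jun has 30 days: +19 → Jul 1, 1794 (26 left).
+26 → Jul 27, 1794.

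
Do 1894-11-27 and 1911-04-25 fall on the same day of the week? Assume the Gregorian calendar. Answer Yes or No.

From Nov 27, 1894 to Apr 25, 1911 is 5992 days.
5992 mod 7 = 0, so they are the same weekday.
(Nov 27, 1894 is a Tuesday; Apr 25, 1911 is a Tuesday.)

Yes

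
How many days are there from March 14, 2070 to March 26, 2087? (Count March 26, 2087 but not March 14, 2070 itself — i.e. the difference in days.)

6221

Mar 14, 2070 → Mar 14, 2071: 365 days.
Mar 14, 2071 → Mar 14, 2072: 366 days (Feb 29, 2072 is in that span).
Mar 14, 2072 → Mar 14, 2073: 365 days.
Mar 14, 2073 → Mar 14, 2074: 365 days.
Mar 14, 2074 → Mar 14, 2075: 365 days.
Mar 14, 2075 → Mar 14, 2076: 366 days (Feb 29, 2076 is in that span).
Mar 14, 2076 → Mar 14, 2077: 365 days.
Mar 14, 2077 → Mar 14, 2078: 365 days.
Mar 14, 2078 → Mar 14, 2079: 365 days.
Mar 14, 2079 → Mar 14, 2080: 366 days (Feb 29, 2080 is in that span).
Mar 14, 2080 → Mar 14, 2081: 365 days.
Mar 14, 2081 → Mar 14, 2082: 365 days.
Mar 14, 2082 → Mar 14, 2083: 365 days.
Mar 14, 2083 → Mar 14, 2084: 366 days (Feb 29, 2084 is in that span).
Mar 14, 2084 → Mar 14, 2085: 365 days.
Mar 14, 2085 → Mar 14, 2086: 365 days.
Mar 14, 2086 → Apr 14, 2086: 31 days (March has 31).
Apr 14, 2086 → May 14, 2086: 30 days (April has 30).
May 14, 2086 → Jun 14, 2086: 31 days (May has 31).
Jun 14, 2086 → Jul 14, 2086: 30 days (June has 30).
Jul 14, 2086 → Aug 14, 2086: 31 days (July has 31).
Aug 14, 2086 → Sep 14, 2086: 31 days (August has 31).
Sep 14, 2086 → Oct 14, 2086: 30 days (September has 30).
Oct 14, 2086 → Nov 14, 2086: 31 days (October has 31).
Nov 14, 2086 → Dec 14, 2086: 30 days (November has 30).
Dec 14, 2086 → Jan 14, 2087: 31 days (December has 31).
Jan 14, 2087 → Feb 14, 2087: 31 days (January has 31).
Feb 14, 2087 → Mar 14, 2087: 28 days (February has 28).
Mar 14, 2087 → Mar 26, 2087: 12 days.
Total: 6221 days.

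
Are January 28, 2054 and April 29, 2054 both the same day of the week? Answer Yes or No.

Yes

From Jan 28, 2054 to Apr 29, 2054 is 91 days.
91 mod 7 = 0, so they are the same weekday.
(Jan 28, 2054 is a Wednesday; Apr 29, 2054 is a Wednesday.)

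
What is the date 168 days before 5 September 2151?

−5 → Aug 31, 2151 (end of Aug, 31 days; 163 left).
−31 → Jul 31, 2151 (end of Jul, 31 days; 132 left).
−31 → Jun 30, 2151 (end of Jun, 30 days; 101 left).
−30 → May 31, 2151 (end of May, 31 days; 71 left).
−31 → Apr 30, 2151 (end of Apr, 30 days; 40 left).
−30 → Mar 31, 2151 (end of Mar, 31 days; 10 left).
−10 → Mar 21, 2151.

March 21, 2151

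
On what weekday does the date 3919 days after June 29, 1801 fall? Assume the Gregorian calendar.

First find the weekday of Jun 29, 1801. Doomsday rule: the anchor day for the 1800s is Friday. For year 01: 1÷12 = 0 r 1, and 1÷4 = 0, so 0+1+0 = 1.
Friday + 1 ≡ Saturday — that's 1801's doomsday.
In June the doomsday date is Jun 6.
Jun 29 is 23 days after Jun 6; 23 mod 7 = 2, so Saturday + 2 = Monday.
3919 mod 7 = 6, so 3919 days after a Monday is Monday + 6 = Sunday.

Sunday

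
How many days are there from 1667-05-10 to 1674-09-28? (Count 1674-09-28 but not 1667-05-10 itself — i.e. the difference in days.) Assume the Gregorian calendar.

May 10, 1667 → May 10, 1668: 366 days (Feb 29, 1668 is in that span).
May 10, 1668 → May 10, 1669: 365 days.
May 10, 1669 → May 10, 1670: 365 days.
May 10, 1670 → May 10, 1671: 365 days.
May 10, 1671 → May 10, 1672: 366 days (Feb 29, 1672 is in that span).
May 10, 1672 → May 10, 1673: 365 days.
May 10, 1673 → May 10, 1674: 365 days.
May 10, 1674 → Jun 10, 1674: 31 days (May has 31).
Jun 10, 1674 → Jul 10, 1674: 30 days (June has 30).
Jul 10, 1674 → Aug 10, 1674: 31 days (July has 31).
Aug 10, 1674 → Sep 10, 1674: 31 days (August has 31).
Sep 10, 1674 → Sep 28, 1674: 18 days.
Total: 2698 days.

2698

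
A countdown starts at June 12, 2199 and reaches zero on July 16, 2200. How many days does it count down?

399

Jun 12, 2199 → Jul 12, 2199: 30 days (June has 30).
Jul 12, 2199 → Aug 12, 2199: 31 days (July has 31).
Aug 12, 2199 → Sep 12, 2199: 31 days (August has 31).
Sep 12, 2199 → Oct 12, 2199: 30 days (September has 30).
Oct 12, 2199 → Nov 12, 2199: 31 days (October has 31).
Nov 12, 2199 → Dec 12, 2199: 30 days (November has 30).
Dec 12, 2199 → Jan 12, 2200: 31 days (December has 31).
Jan 12, 2200 → Feb 12, 2200: 31 days (January has 31).
Feb 12, 2200 → Mar 12, 2200: 28 days (February has 28).
Mar 12, 2200 → Apr 12, 2200: 31 days (March has 31).
Apr 12, 2200 → May 12, 2200: 30 days (April has 30).
May 12, 2200 → Jun 12, 2200: 31 days (May has 31).
Jun 12, 2200 → Jul 12, 2200: 30 days (June has 30).
Jul 12, 2200 → Jul 16, 2200: 4 days.
Total: 399 days.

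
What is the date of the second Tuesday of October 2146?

October 1, 2146 is a Saturday.
The first Tuesday is therefore October 4 (3 days later).
The second Tuesday is 4 + 1×7 = October 11.

October 11, 2146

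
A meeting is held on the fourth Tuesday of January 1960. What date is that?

January 26, 1960

January 1, 1960 is a Friday.
The first Tuesday is therefore January 5 (4 days later).
The fourth Tuesday is 5 + 3×7 = January 26.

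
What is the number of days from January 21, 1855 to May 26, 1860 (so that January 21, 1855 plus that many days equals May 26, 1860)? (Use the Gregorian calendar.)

1952

Jan 21, 1855 → Jan 21, 1856: 365 days.
Jan 21, 1856 → Jan 21, 1857: 366 days (Feb 29, 1856 is in that span).
Jan 21, 1857 → Jan 21, 1858: 365 days.
Jan 21, 1858 → Jan 21, 1859: 365 days.
Jan 21, 1859 → Jan 21, 1860: 365 days.
Jan 21, 1860 → Feb 21, 1860: 31 days (January has 31).
Feb 21, 1860 → Mar 21, 1860: 29 days (February has 29).
Mar 21, 1860 → Apr 21, 1860: 31 days (March has 31).
Apr 21, 1860 → May 21, 1860: 30 days (April has 30).
May 21, 1860 → May 26, 1860: 5 days.
Total: 1952 days.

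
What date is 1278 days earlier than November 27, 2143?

−365 (one year) → Nov 27, 2142 (913 left).
−365 (one year) → Nov 27, 2141 (548 left).
−365 (one year) → Nov 27, 2140 (183 left).
−27 → Oct 31, 2140 (end of Oct, 31 days; 156 left).
−31 → Sep 30, 2140 (end of Sep, 30 days; 125 left).
−30 → Aug 31, 2140 (end of Aug, 31 days; 95 left).
−31 → Jul 31, 2140 (end of Jul, 31 days; 64 left).
−31 → Jun 30, 2140 (end of Jun, 30 days; 33 left).
−30 → May 31, 2140 (end of May, 31 days; 3 left).
−3 → May 28, 2140.

May 28, 2140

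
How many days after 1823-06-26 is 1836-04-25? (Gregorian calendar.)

4687

Jun 26, 1823 → Jun 26, 1824: 366 days (Feb 29, 1824 is in that span).
Jun 26, 1824 → Jun 26, 1825: 365 days.
Jun 26, 1825 → Jun 26, 1826: 365 days.
Jun 26, 1826 → Jun 26, 1827: 365 days.
Jun 26, 1827 → Jun 26, 1828: 366 days (Feb 29, 1828 is in that span).
Jun 26, 1828 → Jun 26, 1829: 365 days.
Jun 26, 1829 → Jun 26, 1830: 365 days.
Jun 26, 1830 → Jun 26, 1831: 365 days.
Jun 26, 1831 → Jun 26, 1832: 366 days (Feb 29, 1832 is in that span).
Jun 26, 1832 → Jun 26, 1833: 365 days.
Jun 26, 1833 → Jun 26, 1834: 365 days.
Jun 26, 1834 → Jun 26, 1835: 365 days.
Jun 26, 1835 → Jul 26, 1835: 30 days (June has 30).
Jul 26, 1835 → Aug 26, 1835: 31 days (July has 31).
Aug 26, 1835 → Sep 26, 1835: 31 days (August has 31).
Sep 26, 1835 → Oct 26, 1835: 30 days (September has 30).
Oct 26, 1835 → Nov 26, 1835: 31 days (October has 31).
Nov 26, 1835 → Dec 26, 1835: 30 days (November has 30).
Dec 26, 1835 → Jan 26, 1836: 31 days (December has 31).
Jan 26, 1836 → Feb 26, 1836: 31 days (January has 31).
Feb 26, 1836 → Mar 26, 1836: 29 days (February has 29).
Mar 26, 1836 → Apr 25, 1836: 30 days.
Total: 4687 days.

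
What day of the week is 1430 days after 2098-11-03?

Wednesday

First find the weekday of Nov 3, 2098. Doomsday rule: the anchor day for the 2000s is Tuesday. For year 98: 98÷12 = 8 r 2, and 2÷4 = 0, so 8+2+0 = 10.
Tuesday + 10 ≡ Friday — that's 2098's doomsday.
In November the doomsday date is Nov 7.
Nov 3 is 4 days before Nov 7; 4 mod 7 = 4, so Friday − 4 = Monday.
1430 mod 7 = 2, so 1430 days after a Monday is Monday + 2 = Wednesday.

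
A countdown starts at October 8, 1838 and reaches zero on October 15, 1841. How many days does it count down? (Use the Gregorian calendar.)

1103

Oct 8, 1838 → Oct 8, 1839: 365 days.
Oct 8, 1839 → Oct 8, 1840: 366 days (Feb 29, 1840 is in that span).
Oct 8, 1840 → Nov 8, 1840: 31 days (October has 31).
Nov 8, 1840 → Dec 8, 1840: 30 days (November has 30).
Dec 8, 1840 → Jan 8, 1841: 31 days (December has 31).
Jan 8, 1841 → Feb 8, 1841: 31 days (January has 31).
Feb 8, 1841 → Mar 8, 1841: 28 days (February has 28).
Mar 8, 1841 → Apr 8, 1841: 31 days (March has 31).
Apr 8, 1841 → May 8, 1841: 30 days (April has 30).
May 8, 1841 → Jun 8, 1841: 31 days (May has 31).
Jun 8, 1841 → Jul 8, 1841: 30 days (June has 30).
Jul 8, 1841 → Aug 8, 1841: 31 days (July has 31).
Aug 8, 1841 → Sep 8, 1841: 31 days (August has 31).
Sep 8, 1841 → Oct 8, 1841: 30 days (September has 30).
Oct 8, 1841 → Oct 15, 1841: 7 days.
Total: 1103 days.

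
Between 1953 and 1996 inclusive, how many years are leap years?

11

Multiples of 4 in [1953,1996]: 11.
Of those, multiples of 100: 0 (not leap unless ÷400).
Multiples of 400: 0.
Leap years = 11 − 0 + 0 = 11.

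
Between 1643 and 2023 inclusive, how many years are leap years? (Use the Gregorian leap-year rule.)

Multiples of 4 in [1643,2023]: 95.
Of those, multiples of 100: 4 (not leap unless ÷400).
Multiples of 400: 1.
Leap years = 95 − 4 + 1 = 92.

92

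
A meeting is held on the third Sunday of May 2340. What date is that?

May 19, 2340

May 1, 2340 is a Wednesday.
The first Sunday is therefore May 5 (4 days later).
The third Sunday is 5 + 2×7 = May 19.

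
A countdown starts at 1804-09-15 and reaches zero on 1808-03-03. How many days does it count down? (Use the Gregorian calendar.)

1265

Sep 15, 1804 → Sep 15, 1805: 365 days.
Sep 15, 1805 → Sep 15, 1806: 365 days.
Sep 15, 1806 → Sep 15, 1807: 365 days.
Sep 15, 1807 → Oct 15, 1807: 30 days (September has 30).
Oct 15, 1807 → Nov 15, 1807: 31 days (October has 31).
Nov 15, 1807 → Dec 15, 1807: 30 days (November has 30).
Dec 15, 1807 → Jan 15, 1808: 31 days (December has 31).
Jan 15, 1808 → Feb 15, 1808: 31 days (January has 31).
Feb 15, 1808 → Mar 3, 1808: 17 days.
Total: 1265 days.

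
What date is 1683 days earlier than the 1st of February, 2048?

June 24, 2043

−365 (one year) → Feb 1, 2047 (1318 left).
−365 (one year) → Feb 1, 2046 (953 left).
−365 (one year) → Feb 1, 2045 (588 left).
−366 (one year; includes Feb 29, 2044) → Feb 1, 2044 (222 left).
−1 → Jan 31, 2044 (end of Jan, 31 days; 221 left).
−31 → Dec 31, 2043 (end of Dec, 31 days; 190 left).
−31 → Nov 30, 2043 (end of Nov, 30 days; 159 left).
−30 → Oct 31, 2043 (end of Oct, 31 days; 129 left).
−31 → Sep 30, 2043 (end of Sep, 30 days; 98 left).
−30 → Aug 31, 2043 (end of Aug, 31 days; 68 left).
−31 → Jul 31, 2043 (end of Jul, 31 days; 37 left).
−31 → Jun 30, 2043 (end of Jun, 30 days; 6 left).
−6 → Jun 24, 2043.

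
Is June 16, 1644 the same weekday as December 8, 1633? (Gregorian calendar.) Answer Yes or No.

From Dec 8, 1633 to Jun 16, 1644 is 3843 days.
3843 mod 7 = 0, so they are the same weekday.
(Dec 8, 1633 is a Thursday; Jun 16, 1644 is a Thursday.)

Yes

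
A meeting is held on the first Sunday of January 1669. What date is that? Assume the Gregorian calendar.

January 1, 1669 is a Tuesday.
The first Sunday is therefore January 6 (5 days later).

January 6, 1669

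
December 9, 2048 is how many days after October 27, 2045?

1139

Oct 27, 2045 → Oct 27, 2046: 365 days.
Oct 27, 2046 → Oct 27, 2047: 365 days.
Oct 27, 2047 → Oct 27, 2048: 366 days (Feb 29, 2048 is in that span).
Oct 27, 2048 → Nov 27, 2048: 31 days (October has 31).
Nov 27, 2048 → Dec 9, 2048: 12 days.
Total: 1139 days.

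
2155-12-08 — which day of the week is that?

Monday

Doomsday rule: the anchor day for the 2100s is Sunday. For year 55: 55÷12 = 4 r 7, and 7÷4 = 1, so 4+7+1 = 12.
Sunday + 12 ≡ Friday — that's 2155's doomsday.
In December the doomsday date is Dec 12.
Dec 8 is 4 days before Dec 12; 4 mod 7 = 4, so Friday − 4 = Monday.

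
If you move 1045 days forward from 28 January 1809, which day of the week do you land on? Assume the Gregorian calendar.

First find the weekday of Jan 28, 1809. Doomsday rule: the anchor day for the 1800s is Friday. For year 09: 9÷12 = 0 r 9, and 9÷4 = 2, so 0+9+2 = 11.
Friday + 11 ≡ Tuesday — that's 1809's doomsday.
In January the doomsday date is Jan 3 (1809 is not a leap year).
Jan 28 is 25 days after Jan 3; 25 mod 7 = 4, so Tuesday + 4 = Saturday.
1045 mod 7 = 2, so 1045 days after a Saturday is Saturday + 2 = Monday.

Monday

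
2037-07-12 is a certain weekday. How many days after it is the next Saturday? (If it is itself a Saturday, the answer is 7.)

6

Jul 12, 2037 is a Sunday.
From Sunday to the next Saturday is 6 days.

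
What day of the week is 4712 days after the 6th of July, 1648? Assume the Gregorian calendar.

Tuesday

Jul 6, 1648 is a Monday.
4712 mod 7 = 1, so 4712 days after a Monday is Monday + 1 = Tuesday.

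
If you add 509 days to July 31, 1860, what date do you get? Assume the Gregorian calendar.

+365 (one year) → Jul 31, 1861 (144 left).
Jul has 31 days: +1 → Aug 1, 1861 (143 left).
Aug has 31 days: +31 → Sep 1, 1861 (112 left).
Sep has 30 days: +30 → Oct 1, 1861 (82 left).
Oct has 31 days: +31 → Nov 1, 1861 (51 left).
Nov has 30 days: +30 → Dec 1, 1861 (21 left).
+21 → Dec 22, 1861.

December 22, 1861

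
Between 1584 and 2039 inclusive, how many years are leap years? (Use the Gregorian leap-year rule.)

111

Multiples of 4 in [1584,2039]: 114.
Of those, multiples of 100: 5 (not leap unless ÷400).
Multiples of 400: 2.
Leap years = 114 − 5 + 2 = 111.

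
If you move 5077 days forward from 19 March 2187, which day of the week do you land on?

Wednesday

First find the weekday of Mar 19, 2187. Doomsday rule: the anchor day for the 2100s is Sunday. For year 87: 87÷12 = 7 r 3, and 3÷4 = 0, so 7+3+0 = 10.
Sunday + 10 ≡ Wednesday — that's 2187's doomsday.
In March the doomsday date is Mar 14.
Mar 19 is 5 days after Mar 14; 5 mod 7 = 5, so Wednesday + 5 = Monday.
5077 mod 7 = 2, so 5077 days after a Monday is Monday + 2 = Wednesday.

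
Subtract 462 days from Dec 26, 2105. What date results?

−365 (one year) → Dec 26, 2104 (97 left).
−26 → Nov 30, 2104 (end of Nov, 30 days; 71 left).
−30 → Oct 31, 2104 (end of Oct, 31 days; 41 left).
−31 → Sep 30, 2104 (end of Sep, 30 days; 10 left).
−10 → Sep 20, 2104.

September 20, 2104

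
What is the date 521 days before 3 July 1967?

January 28, 1966

−365 (one year) → Jul 3, 1966 (156 left).
−3 → Jun 30, 1966 (end of Jun, 30 days; 153 left).
−30 → May 31, 1966 (end of May, 31 days; 123 left).
−31 → Apr 30, 1966 (end of Apr, 30 days; 92 left).
−30 → Mar 31, 1966 (end of Mar, 31 days; 62 left).
−31 → Feb 28, 1966 (end of Feb, 28 days; 31 left).
−28 → Jan 31, 1966 (end of Jan, 31 days; 3 left).
−3 → Jan 28, 1966.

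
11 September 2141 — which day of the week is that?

Monday

Doomsday rule: the anchor day for the 2100s is Sunday. For year 41: 41÷12 = 3 r 5, and 5÷4 = 1, so 3+5+1 = 9.
Sunday + 9 ≡ Tuesday — that's 2141's doomsday.
In September the doomsday date is Sep 5.
Sep 11 is 6 days after Sep 5; 6 mod 7 = 6, so Tuesday + 6 = Monday.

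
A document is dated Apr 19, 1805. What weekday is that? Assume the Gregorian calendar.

Doomsday rule: the anchor day for the 1800s is Friday. For year 05: 5÷12 = 0 r 5, and 5÷4 = 1, so 0+5+1 = 6.
Friday + 6 ≡ Thursday — that's 1805's doomsday.
In April the doomsday date is Apr 4.
Apr 19 is 15 days after Apr 4; 15 mod 7 = 1, so Thursday + 1 = Friday.

Friday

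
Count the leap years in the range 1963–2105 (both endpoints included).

Multiples of 4 in [1963,2105]: 36.
Of those, multiples of 100: 2 (not leap unless ÷400).
Multiples of 400: 1.
Leap years = 36 − 2 + 1 = 35.

35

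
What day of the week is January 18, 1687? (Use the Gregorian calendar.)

Doomsday rule: the anchor day for the 1600s is Tuesday. For year 87: 87÷12 = 7 r 3, and 3÷4 = 0, so 7+3+0 = 10.
Tuesday + 10 ≡ Friday — that's 1687's doomsday.
In January the doomsday date is Jan 3 (1687 is not a leap year).
Jan 18 is 15 days after Jan 3; 15 mod 7 = 1, so Friday + 1 = Saturday.

Saturday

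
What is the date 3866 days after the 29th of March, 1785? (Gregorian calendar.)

+365 (one year) → Mar 29, 1786 (3501 left).
+365 (one year) → Mar 29, 1787 (3136 left).
+366 (one year; includes Feb 29, 1788) → Mar 29, 1788 (2770 left).
+365 (one year) → Mar 29, 1789 (2405 left).
+365 (one year) → Mar 29, 1790 (2040 left).
+365 (one year) → Mar 29, 1791 (1675 left).
+366 (one year; includes Feb 29, 1792) → Mar 29, 1792 (1309 left).
+365 (one year) → Mar 29, 1793 (944 left).
+365 (one year) → Mar 29, 1794 (579 left).
+365 (one year) → Mar 29, 1795 (214 left).
Mar has 31 days: +3 → Apr 1, 1795 (211 left).
Apr has 30 days: +30 → May 1, 1795 (181 left).
May has 31 days: +31 → Jun 1, 1795 (150 left).
Jun has 30 days: +30 → Jul 1, 1795 (120 left).
Jul has 31 days: +31 → Aug 1, 1795 (89 left).
Aug has 31 days: +31 → Sep 1, 1795 (58 left).
Sep has 30 days: +30 → Oct 1, 1795 (28 left).
+28 → Oct 29, 1795.

October 29, 1795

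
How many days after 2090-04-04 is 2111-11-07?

Apr 4, 2090 → Apr 4, 2091: 365 days.
Apr 4, 2091 → Apr 4, 2092: 366 days (Feb 29, 2092 is in that span).
Apr 4, 2092 → Apr 4, 2093: 365 days.
Apr 4, 2093 → Apr 4, 2094: 365 days.
Apr 4, 2094 → Apr 4, 2095: 365 days.
Apr 4, 2095 → Apr 4, 2096: 366 days (Feb 29, 2096 is in that span).
Apr 4, 2096 → Apr 4, 2097: 365 days.
Apr 4, 2097 → Apr 4, 2098: 365 days.
Apr 4, 2098 → Apr 4, 2099: 365 days.
Apr 4, 2099 → Apr 4, 2100: 365 days.
Apr 4, 2100 → Apr 4, 2101: 365 days.
Apr 4, 2101 → Apr 4, 2102: 365 days.
Apr 4, 2102 → Apr 4, 2103: 365 days.
Apr 4, 2103 → Apr 4, 2104: 366 days (Feb 29, 2104 is in that span).
Apr 4, 2104 → Apr 4, 2105: 365 days.
Apr 4, 2105 → Apr 4, 2106: 365 days.
Apr 4, 2106 → Apr 4, 2107: 365 days.
Apr 4, 2107 → Apr 4, 2108: 366 days (Feb 29, 2108 is in that span).
Apr 4, 2108 → Apr 4, 2109: 365 days.
Apr 4, 2109 → Apr 4, 2110: 365 days.
Apr 4, 2110 → Apr 4, 2111: 365 days.
Apr 4, 2111 → May 4, 2111: 30 days (April has 30).
May 4, 2111 → Jun 4, 2111: 31 days (May has 31).
Jun 4, 2111 → Jul 4, 2111: 30 days (June has 30).
Jul 4, 2111 → Aug 4, 2111: 31 days (July has 31).
Aug 4, 2111 → Sep 4, 2111: 31 days (August has 31).
Sep 4, 2111 → Oct 4, 2111: 30 days (September has 30).
Oct 4, 2111 → Nov 4, 2111: 31 days (October has 31).
Nov 4, 2111 → Nov 7, 2111: 3 days.
Total: 7886 days.

7886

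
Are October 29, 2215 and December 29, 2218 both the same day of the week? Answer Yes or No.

No

From Oct 29, 2215 to Dec 29, 2218 is 1157 days.
1157 mod 7 = 2, so they are different weekdays.
(Oct 29, 2215 is a Sunday; Dec 29, 2218 is a Tuesday.)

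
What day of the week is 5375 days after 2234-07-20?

Saturday

Jul 20, 2234 is a Sunday.
5375 mod 7 = 6, so 5375 days after a Sunday is Sunday + 6 = Saturday.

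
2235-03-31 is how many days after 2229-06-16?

2114

Jun 16, 2229 → Jun 16, 2230: 365 days.
Jun 16, 2230 → Jun 16, 2231: 365 days.
Jun 16, 2231 → Jun 16, 2232: 366 days (Feb 29, 2232 is in that span).
Jun 16, 2232 → Jun 16, 2233: 365 days.
Jun 16, 2233 → Jun 16, 2234: 365 days.
Jun 16, 2234 → Jul 16, 2234: 30 days (June has 30).
Jul 16, 2234 → Aug 16, 2234: 31 days (July has 31).
Aug 16, 2234 → Sep 16, 2234: 31 days (August has 31).
Sep 16, 2234 → Oct 16, 2234: 30 days (September has 30).
Oct 16, 2234 → Nov 16, 2234: 31 days (October has 31).
Nov 16, 2234 → Dec 16, 2234: 30 days (November has 30).
Dec 16, 2234 → Jan 16, 2235: 31 days (December has 31).
Jan 16, 2235 → Feb 16, 2235: 31 days (January has 31).
Feb 16, 2235 → Mar 16, 2235: 28 days (February has 28).
Mar 16, 2235 → Mar 31, 2235: 15 days.
Total: 2114 days.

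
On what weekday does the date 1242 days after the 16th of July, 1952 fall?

Jul 16, 1952 is a Wednesday.
1242 mod 7 = 3, so 1242 days after a Wednesday is Wednesday + 3 = Saturday.

Saturday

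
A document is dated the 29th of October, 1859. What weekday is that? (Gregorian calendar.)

Doomsday rule: the anchor day for the 1800s is Friday. For year 59: 59÷12 = 4 r 11, and 11÷4 = 2, so 4+11+2 = 17.
Friday + 17 ≡ Monday — that's 1859's doomsday.
In October the doomsday date is Oct 10.
Oct 29 is 19 days after Oct 10; 19 mod 7 = 5, so Monday + 5 = Saturday.

Saturday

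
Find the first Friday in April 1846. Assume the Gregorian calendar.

April 1, 1846 is a Wednesday.
The first Friday is therefore April 3 (2 days later).

April 3, 1846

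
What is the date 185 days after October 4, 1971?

Oct has 31 days: +28 → Nov 1, 1971 (157 left).
Nov has 30 days: +30 → Dec 1, 1971 (127 left).
Dec has 31 days: +31 → Jan 1, 1972 (96 left).
Jan has 31 days: +31 → Feb 1, 1972 (65 left).
Feb has 29 days: +29 → Mar 1, 1972 (36 left).
Mar has 31 days: +31 → Apr 1, 1972 (5 left).
+5 → Apr 6, 1972.

April 6, 1972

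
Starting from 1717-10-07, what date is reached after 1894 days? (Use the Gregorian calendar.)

+365 (one year) → Oct 7, 1718 (1529 left).
+365 (one year) → Oct 7, 1719 (1164 left).
+366 (one year; includes Feb 29, 1720) → Oct 7, 1720 (798 left).
+365 (one year) → Oct 7, 1721 (433 left).
+365 (one year) → Oct 7, 1722 (68 left).
Oct has 31 days: +25 → Nov 1, 1722 (43 left).
Nov has 30 days: +30 → Dec 1, 1722 (13 left).
+13 → Dec 14, 1722.

December 14, 1722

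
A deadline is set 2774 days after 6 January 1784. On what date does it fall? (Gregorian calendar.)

August 11, 1791

+366 (one year; includes Feb 29, 1784) → Jan 6, 1785 (2408 left).
+365 (one year) → Jan 6, 1786 (2043 left).
+365 (one year) → Jan 6, 1787 (1678 left).
+365 (one year) → Jan 6, 1788 (1313 left).
+366 (one year; includes Feb 29, 1788) → Jan 6, 1789 (947 left).
+365 (one year) → Jan 6, 1790 (582 left).
+365 (one year) → Jan 6, 1791 (217 left).
Jan has 31 days: +26 → Feb 1, 1791 (191 left).
Feb has 28 days: +28 → Mar 1, 1791 (163 left).
Mar has 31 days: +31 → Apr 1, 1791 (132 left).
Apr has 30 days: +30 → May 1, 1791 (102 left).
May has 31 days: +31 → Jun 1, 1791 (71 left).
Jun has 30 days: +30 → Jul 1, 1791 (41 left).
Jul has 31 days: +31 → Aug 1, 1791 (10 left).
+10 → Aug 11, 1791.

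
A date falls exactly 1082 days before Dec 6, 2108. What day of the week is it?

First find the weekday of Dec 6, 2108. Doomsday rule: the anchor day for the 2100s is Sunday. For year 08: 8÷12 = 0 r 8, and 8÷4 = 2, so 0+8+2 = 10.
Sunday + 10 ≡ Wednesday — that's 2108's doomsday.
In December the doomsday date is Dec 12.
Dec 6 is 6 days before Dec 12; 6 mod 7 = 6, so Wednesday − 6 = Thursday.
1082 mod 7 = 4, so 1082 days before a Thursday is Thursday − 4 = Sunday.

Sunday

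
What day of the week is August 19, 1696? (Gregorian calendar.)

Doomsday rule: the anchor day for the 1600s is Tuesday. For year 96: 96÷12 = 8 r 0, and 0÷4 = 0, so 8+0+0 = 8.
Tuesday + 8 ≡ Wednesday — that's 1696's doomsday.
In August the doomsday date is Aug 8.
Aug 19 is 11 days after Aug 8; 11 mod 7 = 4, so Wednesday + 4 = Sunday.

Sunday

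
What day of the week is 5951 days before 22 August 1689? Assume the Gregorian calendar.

Aug 22, 1689 is a Monday.
5951 mod 7 = 1, so 5951 days before a Monday is Monday − 1 = Sunday.

Sunday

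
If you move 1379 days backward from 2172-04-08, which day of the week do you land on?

Wednesday

Apr 8, 2172 is a Wednesday.
1379 mod 7 = 0, so 1379 days before a Wednesday is Wednesday − 0 = Wednesday.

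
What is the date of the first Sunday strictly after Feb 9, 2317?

February 11, 2317

Feb 9, 2317 is a Friday.
From Friday to the next Sunday is 2 days.
Feb 9, 2317 + 2 = Feb 11, 2317.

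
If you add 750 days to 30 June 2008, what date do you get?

July 20, 2010

+365 (one year) → Jun 30, 2009 (385 left).
Jun has 30 days: +1 → Jul 1, 2009 (384 left).
Jul has 31 days: +31 → Aug 1, 2009 (353 left).
Aug has 31 days: +31 → Sep 1, 2009 (322 left).
Sep has 30 days: +30 → Oct 1, 2009 (292 left).
Oct has 31 days: +31 → Nov 1, 2009 (261 left).
Nov has 30 days: +30 → Dec 1, 2009 (231 left).
Dec has 31 days: +31 → Jan 1, 2010 (200 left).
Jan has 31 days: +31 → Feb 1, 2010 (169 left).
Feb has 28 days: +28 → Mar 1, 2010 (141 left).
Mar has 31 days: +31 → Apr 1, 2010 (110 left).
Apr has 30 days: +30 → May 1, 2010 (80 left).
May has 31 days: +31 → Jun 1, 2010 (49 left).
Jun has 30 days: +30 → Jul 1, 2010 (19 left).
+19 → Jul 20, 2010.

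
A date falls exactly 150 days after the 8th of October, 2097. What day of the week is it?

First find the weekday of Oct 8, 2097. Doomsday rule: the anchor day for the 2000s is Tuesday. For year 97: 97÷12 = 8 r 1, and 1÷4 = 0, so 8+1+0 = 9.
Tuesday + 9 ≡ Thursday — that's 2097's doomsday.
In October the doomsday date is Oct 10.
Oct 8 is 2 days before Oct 10; 2 mod 7 = 2, so Thursday − 2 = Tuesday.
150 mod 7 = 3, so 150 days after a Tuesday is Tuesday + 3 = Friday.

Friday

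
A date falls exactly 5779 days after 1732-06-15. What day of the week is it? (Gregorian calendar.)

Thursday

Jun 15, 1732 is a Sunday.
5779 mod 7 = 4, so 5779 days after a Sunday is Sunday + 4 = Thursday.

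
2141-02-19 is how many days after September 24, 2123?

6358

Sep 24, 2123 → Sep 24, 2124: 366 days (Feb 29, 2124 is in that span).
Sep 24, 2124 → Sep 24, 2125: 365 days.
Sep 24, 2125 → Sep 24, 2126: 365 days.
Sep 24, 2126 → Sep 24, 2127: 365 days.
Sep 24, 2127 → Sep 24, 2128: 366 days (Feb 29, 2128 is in that span).
Sep 24, 2128 → Sep 24, 2129: 365 days.
Sep 24, 2129 → Sep 24, 2130: 365 days.
Sep 24, 2130 → Sep 24, 2131: 365 days.
Sep 24, 2131 → Sep 24, 2132: 366 days (Feb 29, 2132 is in that span).
Sep 24, 2132 → Sep 24, 2133: 365 days.
Sep 24, 2133 → Sep 24, 2134: 365 days.
Sep 24, 2134 → Sep 24, 2135: 365 days.
Sep 24, 2135 → Sep 24, 2136: 366 days (Feb 29, 2136 is in that span).
Sep 24, 2136 → Sep 24, 2137: 365 days.
Sep 24, 2137 → Sep 24, 2138: 365 days.
Sep 24, 2138 → Sep 24, 2139: 365 days.
Sep 24, 2139 → Sep 24, 2140: 366 days (Feb 29, 2140 is in that span).
Sep 24, 2140 → Oct 24, 2140: 30 days (September has 30).
Oct 24, 2140 → Nov 24, 2140: 31 days (October has 31).
Nov 24, 2140 → Dec 24, 2140: 30 days (November has 30).
Dec 24, 2140 → Jan 24, 2141: 31 days (December has 31).
Jan 24, 2141 → Feb 19, 2141: 26 days.
Total: 6358 days.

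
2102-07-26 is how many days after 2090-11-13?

Nov 13, 2090 → Nov 13, 2091: 365 days.
Nov 13, 2091 → Nov 13, 2092: 366 days (Feb 29, 2092 is in that span).
Nov 13, 2092 → Nov 13, 2093: 365 days.
Nov 13, 2093 → Nov 13, 2094: 365 days.
Nov 13, 2094 → Nov 13, 2095: 365 days.
Nov 13, 2095 → Nov 13, 2096: 366 days (Feb 29, 2096 is in that span).
Nov 13, 2096 → Nov 13, 2097: 365 days.
Nov 13, 2097 → Nov 13, 2098: 365 days.
Nov 13, 2098 → Nov 13, 2099: 365 days.
Nov 13, 2099 → Nov 13, 2100: 365 days.
Nov 13, 2100 → Nov 13, 2101: 365 days.
Nov 13, 2101 → Dec 13, 2101: 30 days (November has 30).
Dec 13, 2101 → Jan 13, 2102: 31 days (December has 31).
Jan 13, 2102 → Feb 13, 2102: 31 days (January has 31).
Feb 13, 2102 → Mar 13, 2102: 28 days (February has 28).
Mar 13, 2102 → Apr 13, 2102: 31 days (March has 31).
Apr 13, 2102 → May 13, 2102: 30 days (April has 30).
May 13, 2102 → Jun 13, 2102: 31 days (May has 31).
Jun 13, 2102 → Jul 13, 2102: 30 days (June has 30).
Jul 13, 2102 → Jul 26, 2102: 13 days.
Total: 4272 days.

4272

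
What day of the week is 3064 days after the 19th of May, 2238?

May 19, 2238 is a Saturday.
3064 mod 7 = 5, so 3064 days after a Saturday is Saturday + 5 = Thursday.

Thursday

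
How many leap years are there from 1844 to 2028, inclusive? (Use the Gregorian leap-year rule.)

46

Multiples of 4 in [1844,2028]: 47.
Of those, multiples of 100: 2 (not leap unless ÷400).
Multiples of 400: 1.
Leap years = 47 − 2 + 1 = 46.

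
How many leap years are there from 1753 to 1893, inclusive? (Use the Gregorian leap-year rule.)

Multiples of 4 in [1753,1893]: 35.
Of those, multiples of 100: 1 (not leap unless ÷400).
Multiples of 400: 0.
Leap years = 35 − 1 + 0 = 34.

34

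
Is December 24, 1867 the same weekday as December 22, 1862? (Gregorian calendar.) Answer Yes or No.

From Dec 22, 1862 to Dec 24, 1867 is 1828 days.
1828 mod 7 = 1, so they are different weekdays.
(Dec 22, 1862 is a Monday; Dec 24, 1867 is a Tuesday.)

No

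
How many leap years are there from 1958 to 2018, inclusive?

Multiples of 4 in [1958,2018]: 15.
Of those, multiples of 100: 1 (not leap unless ÷400).
Multiples of 400: 1.
Leap years = 15 − 1 + 1 = 15.

15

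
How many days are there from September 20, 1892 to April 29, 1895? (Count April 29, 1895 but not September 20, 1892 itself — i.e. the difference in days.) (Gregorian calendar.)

Sep 20, 1892 → Sep 20, 1893: 365 days.
Sep 20, 1893 → Sep 20, 1894: 365 days.
Sep 20, 1894 → Oct 20, 1894: 30 days (September has 30).
Oct 20, 1894 → Nov 20, 1894: 31 days (October has 31).
Nov 20, 1894 → Dec 20, 1894: 30 days (November has 30).
Dec 20, 1894 → Jan 20, 1895: 31 days (December has 31).
Jan 20, 1895 → Feb 20, 1895: 31 days (January has 31).
Feb 20, 1895 → Mar 20, 1895: 28 days (February has 28).
Mar 20, 1895 → Apr 20, 1895: 31 days (March has 31).
Apr 20, 1895 → Apr 29, 1895: 9 days.
Total: 951 days.

951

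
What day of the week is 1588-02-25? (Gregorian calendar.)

Doomsday rule: the anchor day for the 1500s is Wednesday. For year 88: 88÷12 = 7 r 4, and 4÷4 = 1, so 7+4+1 = 12.
Wednesday + 12 ≡ Monday — that's 1588's doomsday.
In February the doomsday date is Feb 29 (1588 is a leap year (divisible by 4)).
Feb 25 is 4 days before Feb 29; 4 mod 7 = 4, so Monday − 4 = Thursday.

Thursday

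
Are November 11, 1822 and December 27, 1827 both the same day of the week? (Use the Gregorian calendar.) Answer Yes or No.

From Nov 11, 1822 to Dec 27, 1827 is 1872 days.
1872 mod 7 = 3, so they are different weekdays.
(Nov 11, 1822 is a Monday; Dec 27, 1827 is a Thursday.)

No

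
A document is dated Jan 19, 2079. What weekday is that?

Doomsday rule: the anchor day for the 2000s is Tuesday. For year 79: 79÷12 = 6 r 7, and 7÷4 = 1, so 6+7+1 = 14.
Tuesday + 14 ≡ Tuesday — that's 2079's doomsday.
In January the doomsday date is Jan 3 (2079 is not a leap year).
Jan 19 is 16 days after Jan 3; 16 mod 7 = 2, so Tuesday + 2 = Thursday.

Thursday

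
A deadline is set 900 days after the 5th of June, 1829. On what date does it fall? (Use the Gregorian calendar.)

+365 (one year) → Jun 5, 1830 (535 left).
+365 (one year) → Jun 5, 1831 (170 left).
Jun has 30 days: +26 → Jul 1, 1831 (144 left).
Jul has 31 days: +31 → Aug 1, 1831 (113 left).
Aug has 31 days: +31 → Sep 1, 1831 (82 left).
Sep has 30 days: +30 → Oct 1, 1831 (52 left).
Oct has 31 days: +31 → Nov 1, 1831 (21 left).
+21 → Nov 22, 1831.

November 22, 1831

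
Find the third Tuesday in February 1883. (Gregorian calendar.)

February 20, 1883

February 1, 1883 is a Thursday.
The first Tuesday is therefore February 6 (5 days later).
The third Tuesday is 6 + 2×7 = February 20.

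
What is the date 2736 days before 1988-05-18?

−366 (one year; includes Feb 29, 1988) → May 18, 1987 (2370 left).
−365 (one year) → May 18, 1986 (2005 left).
−365 (one year) → May 18, 1985 (1640 left).
−365 (one year) → May 18, 1984 (1275 left).
−366 (one year; includes Feb 29, 1984) → May 18, 1983 (909 left).
−365 (one year) → May 18, 1982 (544 left).
−365 (one year) → May 18, 1981 (179 left).
−18 → Apr 30, 1981 (end of Apr, 30 days; 161 left).
−30 → Mar 31, 1981 (end of Mar, 31 days; 131 left).
−31 → Feb 28, 1981 (end of Feb, 28 days; 100 left).
−28 → Jan 31, 1981 (end of Jan, 31 days; 72 left).
−31 → Dec 31, 1980 (end of Dec, 31 days; 41 left).
−31 → Nov 30, 1980 (end of Nov, 30 days; 10 left).
−10 → Nov 20, 1980.

November 20, 1980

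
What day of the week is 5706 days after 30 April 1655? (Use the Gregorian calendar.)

Saturday

Apr 30, 1655 is a Friday.
5706 mod 7 = 1, so 5706 days after a Friday is Friday + 1 = Saturday.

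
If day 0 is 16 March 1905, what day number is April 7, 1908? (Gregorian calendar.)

Mar 16, 1905 → Mar 16, 1906: 365 days.
Mar 16, 1906 → Mar 16, 1907: 365 days.
Mar 16, 1907 → Apr 16, 1907: 31 days (March has 31).
Apr 16, 1907 → May 16, 1907: 30 days (April has 30).
May 16, 1907 → Jun 16, 1907: 31 days (May has 31).
Jun 16, 1907 → Jul 16, 1907: 30 days (June has 30).
Jul 16, 1907 → Aug 16, 1907: 31 days (July has 31).
Aug 16, 1907 → Sep 16, 1907: 31 days (August has 31).
Sep 16, 1907 → Oct 16, 1907: 30 days (September has 30).
Oct 16, 1907 → Nov 16, 1907: 31 days (October has 31).
Nov 16, 1907 → Dec 16, 1907: 30 days (November has 30).
Dec 16, 1907 → Jan 16, 1908: 31 days (December has 31).
Jan 16, 1908 → Feb 16, 1908: 31 days (January has 31).
Feb 16, 1908 → Mar 16, 1908: 29 days (February has 29).
Mar 16, 1908 → Apr 7, 1908: 22 days.
Total: 1118 days.

1118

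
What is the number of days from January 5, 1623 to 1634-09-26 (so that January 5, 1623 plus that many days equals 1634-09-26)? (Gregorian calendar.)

4282

Jan 5, 1623 → Jan 5, 1624: 365 days.
Jan 5, 1624 → Jan 5, 1625: 366 days (Feb 29, 1624 is in that span).
Jan 5, 1625 → Jan 5, 1626: 365 days.
Jan 5, 1626 → Jan 5, 1627: 365 days.
Jan 5, 1627 → Jan 5, 1628: 365 days.
Jan 5, 1628 → Jan 5, 1629: 366 days (Feb 29, 1628 is in that span).
Jan 5, 1629 → Jan 5, 1630: 365 days.
Jan 5, 1630 → Jan 5, 1631: 365 days.
Jan 5, 1631 → Jan 5, 1632: 365 days.
Jan 5, 1632 → Jan 5, 1633: 366 days (Feb 29, 1632 is in that span).
Jan 5, 1633 → Jan 5, 1634: 365 days.
Jan 5, 1634 → Feb 5, 1634: 31 days (January has 31).
Feb 5, 1634 → Mar 5, 1634: 28 days (February has 28).
Mar 5, 1634 → Apr 5, 1634: 31 days (March has 31).
Apr 5, 1634 → May 5, 1634: 30 days (April has 30).
May 5, 1634 → Jun 5, 1634: 31 days (May has 31).
Jun 5, 1634 → Jul 5, 1634: 30 days (June has 30).
Jul 5, 1634 → Aug 5, 1634: 31 days (July has 31).
Aug 5, 1634 → Sep 5, 1634: 31 days (August has 31).
Sep 5, 1634 → Sep 26, 1634: 21 days.
Total: 4282 days.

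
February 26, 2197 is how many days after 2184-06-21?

4633

Jun 21, 2184 → Jun 21, 2185: 365 days.
Jun 21, 2185 → Jun 21, 2186: 365 days.
Jun 21, 2186 → Jun 21, 2187: 365 days.
Jun 21, 2187 → Jun 21, 2188: 366 days (Feb 29, 2188 is in that span).
Jun 21, 2188 → Jun 21, 2189: 365 days.
Jun 21, 2189 → Jun 21, 2190: 365 days.
Jun 21, 2190 → Jun 21, 2191: 365 days.
Jun 21, 2191 → Jun 21, 2192: 366 days (Feb 29, 2192 is in that span).
Jun 21, 2192 → Jun 21, 2193: 365 days.
Jun 21, 2193 → Jun 21, 2194: 365 days.
Jun 21, 2194 → Jun 21, 2195: 365 days.
Jun 21, 2195 → Jun 21, 2196: 366 days (Feb 29, 2196 is in that span).
Jun 21, 2196 → Jul 21, 2196: 30 days (June has 30).
Jul 21, 2196 → Aug 21, 2196: 31 days (July has 31).
Aug 21, 2196 → Sep 21, 2196: 31 days (August has 31).
Sep 21, 2196 → Oct 21, 2196: 30 days (September has 30).
Oct 21, 2196 → Nov 21, 2196: 31 days (October has 31).
Nov 21, 2196 → Dec 21, 2196: 30 days (November has 30).
Dec 21, 2196 → Jan 21, 2197: 31 days (December has 31).
Jan 21, 2197 → Feb 21, 2197: 31 days (January has 31).
Feb 21, 2197 → Feb 26, 2197: 5 days.
Total: 4633 days.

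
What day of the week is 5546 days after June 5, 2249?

Thursday

First find the weekday of Jun 5, 2249. Doomsday rule: the anchor day for the 2200s is Friday. For year 49: 49÷12 = 4 r 1, and 1÷4 = 0, so 4+1+0 = 5.
Friday + 5 ≡ Wednesday — that's 2249's doomsday.
In June the doomsday date is Jun 6.
Jun 5 is 1 day before Jun 6; 1 mod 7 = 1, so Wednesday − 1 = Tuesday.
5546 mod 7 = 2, so 5546 days after a Tuesday is Tuesday + 2 = Thursday.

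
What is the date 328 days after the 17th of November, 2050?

Nov has 30 days: +14 → Dec 1, 2050 (314 left).
Dec has 31 days: +31 → Jan 1, 2051 (283 left).
Jan has 31 days: +31 → Feb 1, 2051 (252 left).
Feb has 28 days: +28 → Mar 1, 2051 (224 left).
Mar has 31 days: +31 → Apr 1, 2051 (193 left).
Apr has 30 days: +30 → May 1, 2051 (163 left).
May has 31 days: +31 → Jun 1, 2051 (132 left).
Jun has 30 days: +30 → Jul 1, 2051 (102 left).
Jul has 31 days: +31 → Aug 1, 2051 (71 left).
Aug has 31 days: +31 → Sep 1, 2051 (40 left).
Sep has 30 days: +30 → Oct 1, 2051 (10 left).
+10 → Oct 11, 2051.

October 11, 2051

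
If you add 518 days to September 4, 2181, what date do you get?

+365 (one year) → Sep 4, 2182 (153 left).
Sep has 30 days: +27 → Oct 1, 2182 (126 left).
Oct has 31 days: +31 → Nov 1, 2182 (95 left).
Nov has 30 days: +30 → Dec 1, 2182 (65 left).
Dec has 31 days: +31 → Jan 1, 2183 (34 left).
Jan has 31 days: +31 → Feb 1, 2183 (3 left).
+3 → Feb 4, 2183.

February 4, 2183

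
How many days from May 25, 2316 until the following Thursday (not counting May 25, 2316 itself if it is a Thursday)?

7

May 25, 2316 is a Thursday.
From Thursday to the next Thursday is 7 days.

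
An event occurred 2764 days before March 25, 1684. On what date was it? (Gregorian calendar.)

−366 (one year; includes Feb 29, 1684) → Mar 25, 1683 (2398 left).
−365 (one year) → Mar 25, 1682 (2033 left).
−365 (one year) → Mar 25, 1681 (1668 left).
−365 (one year) → Mar 25, 1680 (1303 left).
−366 (one year; includes Feb 29, 1680) → Mar 25, 1679 (937 left).
−365 (one year) → Mar 25, 1678 (572 left).
−365 (one year) → Mar 25, 1677 (207 left).
−25 → Feb 28, 1677 (end of Feb, 28 days; 182 left).
−28 → Jan 31, 1677 (end of Jan, 31 days; 154 left).
−31 → Dec 31, 1676 (end of Dec, 31 days; 123 left).
−31 → Nov 30, 1676 (end of Nov, 30 days; 92 left).
−30 → Oct 31, 1676 (end of Oct, 31 days; 62 left).
−31 → Sep 30, 1676 (end of Sep, 30 days; 31 left).
−30 → Aug 31, 1676 (end of Aug, 31 days; 1 left).
−1 → Aug 30, 1676.

August 30, 1676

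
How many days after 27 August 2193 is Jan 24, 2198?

Aug 27, 2193 → Aug 27, 2194: 365 days.
Aug 27, 2194 → Aug 27, 2195: 365 days.
Aug 27, 2195 → Aug 27, 2196: 366 days (Feb 29, 2196 is in that span).
Aug 27, 2196 → Aug 27, 2197: 365 days.
Aug 27, 2197 → Sep 27, 2197: 31 days (August has 31).
Sep 27, 2197 → Oct 27, 2197: 30 days (September has 30).
Oct 27, 2197 → Nov 27, 2197: 31 days (October has 31).
Nov 27, 2197 → Dec 27, 2197: 30 days (November has 30).
Dec 27, 2197 → Jan 24, 2198: 28 days.
Total: 1611 days.

1611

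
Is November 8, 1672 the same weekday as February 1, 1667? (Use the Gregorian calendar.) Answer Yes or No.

From Feb 1, 1667 to Nov 8, 1672 is 2107 days.
2107 mod 7 = 0, so they are the same weekday.
(Feb 1, 1667 is a Tuesday; Nov 8, 1672 is a Tuesday.)

Yes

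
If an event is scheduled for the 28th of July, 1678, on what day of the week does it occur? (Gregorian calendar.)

Doomsday rule: the anchor day for the 1600s is Tuesday. For year 78: 78÷12 = 6 r 6, and 6÷4 = 1, so 6+6+1 = 13.
Tuesday + 13 ≡ Monday — that's 1678's doomsday.
In July the doomsday date is Jul 11.
Jul 28 is 17 days after Jul 11; 17 mod 7 = 3, so Monday + 3 = Thursday.

Thursday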